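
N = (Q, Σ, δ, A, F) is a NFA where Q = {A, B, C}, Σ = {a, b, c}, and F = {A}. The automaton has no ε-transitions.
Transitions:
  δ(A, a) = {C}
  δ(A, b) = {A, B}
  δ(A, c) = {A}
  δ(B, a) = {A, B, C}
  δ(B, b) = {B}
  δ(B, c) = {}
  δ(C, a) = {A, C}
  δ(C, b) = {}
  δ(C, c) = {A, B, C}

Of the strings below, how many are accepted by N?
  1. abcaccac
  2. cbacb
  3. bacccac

2

abcaccac: rejected
cbacb: accepted
bacccac: accepted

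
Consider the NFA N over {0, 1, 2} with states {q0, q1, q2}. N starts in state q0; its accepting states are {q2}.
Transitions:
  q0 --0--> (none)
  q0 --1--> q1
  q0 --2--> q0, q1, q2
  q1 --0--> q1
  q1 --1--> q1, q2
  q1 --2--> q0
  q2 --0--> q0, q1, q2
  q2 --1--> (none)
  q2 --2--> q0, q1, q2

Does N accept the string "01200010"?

Start: {q0}
read 0: {}
The reachable set is empty and stays empty for the remaining 7 symbols.
Reachable ∩ accepting = {} — empty.

rejected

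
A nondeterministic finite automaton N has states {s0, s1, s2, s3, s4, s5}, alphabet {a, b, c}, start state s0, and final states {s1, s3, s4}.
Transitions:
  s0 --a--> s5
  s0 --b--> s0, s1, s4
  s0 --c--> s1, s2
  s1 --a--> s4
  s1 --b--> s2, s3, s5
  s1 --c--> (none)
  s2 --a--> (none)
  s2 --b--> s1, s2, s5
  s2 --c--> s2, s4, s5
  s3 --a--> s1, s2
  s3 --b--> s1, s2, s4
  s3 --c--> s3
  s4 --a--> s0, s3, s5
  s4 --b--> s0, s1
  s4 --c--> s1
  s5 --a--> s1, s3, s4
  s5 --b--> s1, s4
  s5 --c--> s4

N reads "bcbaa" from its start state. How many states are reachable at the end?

Start: {s0}
read b: {s0, s1, s4}
read c: {s1, s2}
read b: {s1, s2, s3, s5}
read a: {s1, s2, s3, s4}
read a: {s0, s1, s2, s3, s4, s5}
Final reachable set {s0, s1, s2, s3, s4, s5} has 6 states.

6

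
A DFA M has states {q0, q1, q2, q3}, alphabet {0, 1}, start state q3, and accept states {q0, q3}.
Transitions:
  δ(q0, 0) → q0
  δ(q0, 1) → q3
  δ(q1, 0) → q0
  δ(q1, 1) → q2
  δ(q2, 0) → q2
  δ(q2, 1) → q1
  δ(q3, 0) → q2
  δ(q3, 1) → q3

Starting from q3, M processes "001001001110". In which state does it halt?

q0

q3 --0--> q2
q2 --0--> q2
q2 --1--> q1
q1 --0--> q0
q0 --0--> q0
q0 --1--> q3
q3 --0--> q2
q2 --0--> q2
q2 --1--> q1
q1 --1--> q2
q2 --1--> q1
q1 --0--> q0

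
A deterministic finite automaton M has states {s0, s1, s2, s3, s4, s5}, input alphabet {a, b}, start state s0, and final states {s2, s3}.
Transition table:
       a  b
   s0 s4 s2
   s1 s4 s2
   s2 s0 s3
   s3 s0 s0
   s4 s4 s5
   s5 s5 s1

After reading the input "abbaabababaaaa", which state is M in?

s5

s0 --a--> s4
s4 --b--> s5
s5 --b--> s1
s1 --a--> s4
s4 --a--> s4
s4 --b--> s5
s5 --a--> s5
s5 --b--> s1
s1 --a--> s4
s4 --b--> s5
s5 --a--> s5
s5 --a--> s5
s5 --a--> s5
s5 --a--> s5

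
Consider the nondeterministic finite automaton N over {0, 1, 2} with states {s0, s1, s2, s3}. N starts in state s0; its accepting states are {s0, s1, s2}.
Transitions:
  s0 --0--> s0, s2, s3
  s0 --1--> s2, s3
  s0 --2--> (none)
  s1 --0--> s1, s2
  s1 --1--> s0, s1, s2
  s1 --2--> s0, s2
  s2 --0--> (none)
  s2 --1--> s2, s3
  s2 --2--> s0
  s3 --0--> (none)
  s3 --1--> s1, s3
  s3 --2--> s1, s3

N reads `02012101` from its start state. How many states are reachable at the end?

Start: {s0}
read 0: {s0, s2, s3}
read 2: {s0, s1, s3}
read 0: {s0, s1, s2, s3}
read 1: {s0, s1, s2, s3}
read 2: {s0, s1, s2, s3}
read 1: {s0, s1, s2, s3}
read 0: {s0, s1, s2, s3}
read 1: {s0, s1, s2, s3}
Final reachable set {s0, s1, s2, s3} has 4 states.

4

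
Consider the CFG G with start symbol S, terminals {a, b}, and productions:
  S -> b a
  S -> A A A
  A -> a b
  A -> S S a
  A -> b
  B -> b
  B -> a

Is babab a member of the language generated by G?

yes

S ⇒ AAA ⇒ bAA ⇒ babA ⇒ babab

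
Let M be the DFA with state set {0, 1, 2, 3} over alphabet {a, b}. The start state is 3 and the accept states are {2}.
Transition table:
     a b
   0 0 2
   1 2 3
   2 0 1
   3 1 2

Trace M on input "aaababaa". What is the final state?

0

3 --a--> 1
1 --a--> 2
2 --a--> 0
0 --b--> 2
2 --a--> 0
0 --b--> 2
2 --a--> 0
0 --a--> 0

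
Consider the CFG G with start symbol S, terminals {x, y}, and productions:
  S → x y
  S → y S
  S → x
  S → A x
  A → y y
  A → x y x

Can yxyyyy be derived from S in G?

no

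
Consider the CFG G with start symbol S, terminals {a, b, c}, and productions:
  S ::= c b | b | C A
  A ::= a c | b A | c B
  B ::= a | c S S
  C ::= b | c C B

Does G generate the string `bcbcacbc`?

no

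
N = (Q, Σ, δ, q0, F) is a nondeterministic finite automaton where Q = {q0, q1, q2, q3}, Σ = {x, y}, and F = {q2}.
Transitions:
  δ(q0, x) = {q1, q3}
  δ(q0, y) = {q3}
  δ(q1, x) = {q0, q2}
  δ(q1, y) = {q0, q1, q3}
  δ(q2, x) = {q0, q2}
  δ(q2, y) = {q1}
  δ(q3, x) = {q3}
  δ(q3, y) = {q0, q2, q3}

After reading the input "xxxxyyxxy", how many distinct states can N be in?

4

Start: {q0}
read x: {q1, q3}
read x: {q0, q2, q3}
read x: {q0, q1, q2, q3}
read x: {q0, q1, q2, q3}
read y: {q0, q1, q2, q3}
read y: {q0, q1, q2, q3}
read x: {q0, q1, q2, q3}
read x: {q0, q1, q2, q3}
read y: {q0, q1, q2, q3}
Final reachable set {q0, q1, q2, q3} has 4 states.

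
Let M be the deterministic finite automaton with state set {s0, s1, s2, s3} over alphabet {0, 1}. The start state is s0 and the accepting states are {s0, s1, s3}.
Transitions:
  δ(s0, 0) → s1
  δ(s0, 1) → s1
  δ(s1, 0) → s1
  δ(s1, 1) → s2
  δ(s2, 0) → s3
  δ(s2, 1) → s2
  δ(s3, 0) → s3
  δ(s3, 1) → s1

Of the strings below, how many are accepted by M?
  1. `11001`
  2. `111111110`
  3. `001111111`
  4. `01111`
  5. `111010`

`11001`: accepted
`111111110`: accepted
`001111111`: rejected
`01111`: rejected
`111010`: accepted

3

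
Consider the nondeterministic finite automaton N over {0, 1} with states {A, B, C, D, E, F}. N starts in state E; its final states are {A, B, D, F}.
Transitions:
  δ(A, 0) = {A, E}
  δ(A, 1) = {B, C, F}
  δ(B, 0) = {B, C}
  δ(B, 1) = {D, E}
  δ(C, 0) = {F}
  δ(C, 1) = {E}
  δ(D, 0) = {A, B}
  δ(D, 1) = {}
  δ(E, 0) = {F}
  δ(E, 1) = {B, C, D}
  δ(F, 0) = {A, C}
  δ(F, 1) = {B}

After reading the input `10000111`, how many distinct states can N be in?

4

Start: {E}
read 1: {B, C, D}
read 0: {A, B, C, F}
read 0: {A, B, C, E, F}
read 0: {A, B, C, E, F}
read 0: {A, B, C, E, F}
read 1: {B, C, D, E, F}
read 1: {B, C, D, E}
read 1: {B, C, D, E}
Final reachable set {B, C, D, E} has 4 states.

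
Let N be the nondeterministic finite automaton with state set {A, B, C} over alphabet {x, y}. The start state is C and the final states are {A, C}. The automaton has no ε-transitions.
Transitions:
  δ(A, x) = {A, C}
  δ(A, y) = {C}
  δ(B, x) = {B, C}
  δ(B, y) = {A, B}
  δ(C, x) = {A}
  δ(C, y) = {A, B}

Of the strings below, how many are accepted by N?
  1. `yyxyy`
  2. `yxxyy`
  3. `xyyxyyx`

3

`yyxyy`: accepted
`yxxyy`: accepted
`xyyxyyx`: accepted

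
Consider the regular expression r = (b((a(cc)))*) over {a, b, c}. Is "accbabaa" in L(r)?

No split of accbabaa into u·v has b matching u and ((a(cc)))* matching v.

no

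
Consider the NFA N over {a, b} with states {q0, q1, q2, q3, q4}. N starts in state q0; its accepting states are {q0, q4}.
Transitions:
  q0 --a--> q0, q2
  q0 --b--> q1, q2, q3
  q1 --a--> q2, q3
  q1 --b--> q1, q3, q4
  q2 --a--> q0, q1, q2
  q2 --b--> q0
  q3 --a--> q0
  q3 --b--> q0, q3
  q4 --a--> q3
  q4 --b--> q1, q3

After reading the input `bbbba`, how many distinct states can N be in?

Start: {q0}
read b: {q1, q2, q3}
read b: {q0, q1, q3, q4}
read b: {q0, q1, q2, q3, q4}
read b: {q0, q1, q2, q3, q4}
read a: {q0, q1, q2, q3}
Final reachable set {q0, q1, q2, q3} has 4 states.

4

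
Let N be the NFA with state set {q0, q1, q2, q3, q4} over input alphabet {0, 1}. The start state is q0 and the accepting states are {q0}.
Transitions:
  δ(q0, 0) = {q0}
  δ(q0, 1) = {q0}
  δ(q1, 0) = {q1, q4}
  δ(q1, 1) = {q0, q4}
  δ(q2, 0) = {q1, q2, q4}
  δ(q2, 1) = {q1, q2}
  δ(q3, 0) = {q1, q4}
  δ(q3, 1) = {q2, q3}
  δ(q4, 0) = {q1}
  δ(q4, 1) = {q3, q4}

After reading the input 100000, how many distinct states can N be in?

1

Start: {q0}
read 1: {q0}
read 0: {q0}
read 0: {q0}
read 0: {q0}
read 0: {q0}
read 0: {q0}
Final reachable set {q0} has 1 state.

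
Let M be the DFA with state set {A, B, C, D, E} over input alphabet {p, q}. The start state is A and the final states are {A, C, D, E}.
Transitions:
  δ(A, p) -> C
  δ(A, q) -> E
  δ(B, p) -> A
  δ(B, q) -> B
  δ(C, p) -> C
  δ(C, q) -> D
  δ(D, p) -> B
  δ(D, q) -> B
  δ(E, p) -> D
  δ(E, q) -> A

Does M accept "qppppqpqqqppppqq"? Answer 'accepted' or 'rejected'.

rejected

A --q--> E
E --p--> D
D --p--> B
B --p--> A
A --p--> C
C --q--> D
D --p--> B
B --q--> B
B --q--> B
B --q--> B
B --p--> A
A --p--> C
C --p--> C
C --p--> C
C --q--> D
D --q--> B
End in state B, which is not an accepting state.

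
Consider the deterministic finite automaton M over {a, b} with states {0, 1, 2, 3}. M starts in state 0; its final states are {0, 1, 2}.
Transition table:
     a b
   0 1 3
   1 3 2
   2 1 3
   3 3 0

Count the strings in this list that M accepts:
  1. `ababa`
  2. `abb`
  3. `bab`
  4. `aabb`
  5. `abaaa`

`ababa`: accepted
`abb`: rejected
`bab`: accepted
`aabb`: rejected
`abaaa`: rejected

2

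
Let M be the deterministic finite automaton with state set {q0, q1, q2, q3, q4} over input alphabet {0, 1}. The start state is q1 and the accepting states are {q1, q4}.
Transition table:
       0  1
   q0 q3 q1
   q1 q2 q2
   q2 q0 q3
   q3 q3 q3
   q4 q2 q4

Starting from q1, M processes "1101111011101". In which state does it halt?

q1 --1--> q2
q2 --1--> q3
q3 --0--> q3
q3 --1--> q3
q3 --1--> q3
q3 --1--> q3
q3 --1--> q3
q3 --0--> q3
q3 --1--> q3
q3 --1--> q3
q3 --1--> q3
q3 --0--> q3
q3 --1--> q3

q3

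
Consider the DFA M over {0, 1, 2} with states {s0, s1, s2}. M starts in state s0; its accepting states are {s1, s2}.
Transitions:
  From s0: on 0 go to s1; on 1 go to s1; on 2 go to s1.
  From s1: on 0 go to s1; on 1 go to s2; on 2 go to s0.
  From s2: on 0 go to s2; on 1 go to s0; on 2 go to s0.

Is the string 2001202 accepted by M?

s0 --2--> s1
s1 --0--> s1
s1 --0--> s1
s1 --1--> s2
s2 --2--> s0
s0 --0--> s1
s1 --2--> s0
End in state s0, which is not an accepting state.

rejected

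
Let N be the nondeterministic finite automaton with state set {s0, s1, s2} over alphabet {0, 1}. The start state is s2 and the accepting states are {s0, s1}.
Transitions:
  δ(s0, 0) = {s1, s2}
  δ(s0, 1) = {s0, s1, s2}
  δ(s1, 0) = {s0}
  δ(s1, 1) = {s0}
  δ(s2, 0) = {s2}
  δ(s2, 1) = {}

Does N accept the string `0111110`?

Start: {s2}
read 0: {s2}
read 1: {}
The reachable set is empty and stays empty for the remaining 5 symbols.
Reachable ∩ accepting = {} — empty.

rejected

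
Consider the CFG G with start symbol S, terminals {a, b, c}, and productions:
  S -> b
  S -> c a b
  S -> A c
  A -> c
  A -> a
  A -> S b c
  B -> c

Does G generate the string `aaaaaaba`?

no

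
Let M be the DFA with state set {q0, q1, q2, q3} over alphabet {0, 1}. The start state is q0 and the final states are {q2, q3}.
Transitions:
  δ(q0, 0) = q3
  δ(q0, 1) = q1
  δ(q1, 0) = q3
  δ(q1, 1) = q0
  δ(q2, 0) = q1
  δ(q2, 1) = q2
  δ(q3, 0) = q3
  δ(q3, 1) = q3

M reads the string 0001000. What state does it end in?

q3

q0 --0--> q3
q3 --0--> q3
q3 --0--> q3
q3 --1--> q3
q3 --0--> q3
q3 --0--> q3
q3 --0--> q3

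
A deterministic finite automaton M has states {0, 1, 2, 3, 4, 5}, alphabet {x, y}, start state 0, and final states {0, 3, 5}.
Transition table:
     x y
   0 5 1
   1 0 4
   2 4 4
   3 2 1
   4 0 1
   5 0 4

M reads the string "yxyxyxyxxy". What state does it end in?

4

0 --y--> 1
1 --x--> 0
0 --y--> 1
1 --x--> 0
0 --y--> 1
1 --x--> 0
0 --y--> 1
1 --x--> 0
0 --x--> 5
5 --y--> 4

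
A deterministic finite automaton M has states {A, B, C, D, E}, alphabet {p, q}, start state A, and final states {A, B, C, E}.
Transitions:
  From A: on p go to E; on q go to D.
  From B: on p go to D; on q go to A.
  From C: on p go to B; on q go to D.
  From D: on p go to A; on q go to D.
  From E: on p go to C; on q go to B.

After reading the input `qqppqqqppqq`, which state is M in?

A

A --q--> D
D --q--> D
D --p--> A
A --p--> E
E --q--> B
B --q--> A
A --q--> D
D --p--> A
A --p--> E
E --q--> B
B --q--> A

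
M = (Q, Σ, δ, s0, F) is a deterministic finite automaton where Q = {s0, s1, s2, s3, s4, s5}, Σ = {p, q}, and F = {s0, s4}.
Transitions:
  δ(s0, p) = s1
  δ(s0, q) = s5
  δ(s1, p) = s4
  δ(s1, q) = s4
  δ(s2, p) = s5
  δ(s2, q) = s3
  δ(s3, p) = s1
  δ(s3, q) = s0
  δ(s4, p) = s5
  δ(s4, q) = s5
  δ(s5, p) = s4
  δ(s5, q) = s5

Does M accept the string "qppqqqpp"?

rejected

s0 --q--> s5
s5 --p--> s4
s4 --p--> s5
s5 --q--> s5
s5 --q--> s5
s5 --q--> s5
s5 --p--> s4
s4 --p--> s5
End in state s5, which is not an accepting state.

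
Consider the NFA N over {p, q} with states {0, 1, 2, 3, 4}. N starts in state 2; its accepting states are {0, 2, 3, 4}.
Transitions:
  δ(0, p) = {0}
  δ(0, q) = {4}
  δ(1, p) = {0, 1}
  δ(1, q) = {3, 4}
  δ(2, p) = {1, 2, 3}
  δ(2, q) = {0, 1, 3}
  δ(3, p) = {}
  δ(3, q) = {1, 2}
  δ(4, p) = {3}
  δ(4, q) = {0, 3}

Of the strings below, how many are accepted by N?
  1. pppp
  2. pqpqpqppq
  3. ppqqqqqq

pppp: accepted
pqpqpqppq: accepted
ppqqqqqq: accepted

3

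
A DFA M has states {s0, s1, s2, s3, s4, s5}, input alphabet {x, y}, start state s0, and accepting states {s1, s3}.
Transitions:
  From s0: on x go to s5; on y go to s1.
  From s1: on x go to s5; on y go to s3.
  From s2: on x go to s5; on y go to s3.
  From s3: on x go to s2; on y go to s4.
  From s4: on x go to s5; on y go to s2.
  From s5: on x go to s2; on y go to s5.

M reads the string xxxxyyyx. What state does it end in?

s5

s0 --x--> s5
s5 --x--> s2
s2 --x--> s5
s5 --x--> s2
s2 --y--> s3
s3 --y--> s4
s4 --y--> s2
s2 --x--> s5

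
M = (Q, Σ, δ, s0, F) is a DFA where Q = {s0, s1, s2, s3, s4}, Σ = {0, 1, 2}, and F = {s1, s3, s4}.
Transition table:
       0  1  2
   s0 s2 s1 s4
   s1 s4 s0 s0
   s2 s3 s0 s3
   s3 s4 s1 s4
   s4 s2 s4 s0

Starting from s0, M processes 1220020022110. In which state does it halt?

s0 --1--> s1
s1 --2--> s0
s0 --2--> s4
s4 --0--> s2
s2 --0--> s3
s3 --2--> s4
s4 --0--> s2
s2 --0--> s3
s3 --2--> s4
s4 --2--> s0
s0 --1--> s1
s1 --1--> s0
s0 --0--> s2

s2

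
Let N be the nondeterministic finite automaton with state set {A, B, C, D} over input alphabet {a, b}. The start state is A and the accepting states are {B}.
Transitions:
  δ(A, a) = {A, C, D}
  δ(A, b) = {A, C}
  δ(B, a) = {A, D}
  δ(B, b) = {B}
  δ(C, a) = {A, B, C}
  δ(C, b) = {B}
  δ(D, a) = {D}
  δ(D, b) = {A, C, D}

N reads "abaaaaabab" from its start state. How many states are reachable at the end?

4

Start: {A}
read a: {A, C, D}
read b: {A, B, C, D}
read a: {A, B, C, D}
read a: {A, B, C, D}
read a: {A, B, C, D}
read a: {A, B, C, D}
read a: {A, B, C, D}
read b: {A, B, C, D}
read a: {A, B, C, D}
read b: {A, B, C, D}
Final reachable set {A, B, C, D} has 4 states.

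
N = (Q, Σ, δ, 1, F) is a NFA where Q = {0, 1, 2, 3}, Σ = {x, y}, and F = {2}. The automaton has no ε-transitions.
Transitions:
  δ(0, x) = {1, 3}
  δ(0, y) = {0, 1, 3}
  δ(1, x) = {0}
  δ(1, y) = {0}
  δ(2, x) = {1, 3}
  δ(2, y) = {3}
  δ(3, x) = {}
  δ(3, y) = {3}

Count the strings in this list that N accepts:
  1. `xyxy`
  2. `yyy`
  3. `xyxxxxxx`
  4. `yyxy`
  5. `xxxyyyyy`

`xyxy`: rejected
`yyy`: rejected
`xyxxxxxx`: rejected
`yyxy`: rejected
`xxxyyyyy`: rejected

0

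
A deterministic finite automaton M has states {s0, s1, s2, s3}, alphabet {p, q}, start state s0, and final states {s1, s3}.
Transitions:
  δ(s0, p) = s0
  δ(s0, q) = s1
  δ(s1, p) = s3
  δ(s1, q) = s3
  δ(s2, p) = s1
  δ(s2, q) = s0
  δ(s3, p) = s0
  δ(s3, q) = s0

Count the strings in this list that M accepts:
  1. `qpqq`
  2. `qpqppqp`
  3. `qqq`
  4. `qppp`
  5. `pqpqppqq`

`qpqq`: accepted
`qpqppqp`: accepted
`qqq`: rejected
`qppp`: rejected
`pqpqppqq`: accepted

3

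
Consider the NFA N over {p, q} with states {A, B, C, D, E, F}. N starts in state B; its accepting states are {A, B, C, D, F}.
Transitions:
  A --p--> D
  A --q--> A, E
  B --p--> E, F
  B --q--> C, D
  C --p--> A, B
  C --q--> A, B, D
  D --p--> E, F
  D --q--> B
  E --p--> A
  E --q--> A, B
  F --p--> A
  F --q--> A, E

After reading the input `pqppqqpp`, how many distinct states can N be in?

4

Start: {B}
read p: {E, F}
read q: {A, B, E}
read p: {A, D, E, F}
read p: {A, D, E, F}
read q: {A, B, E}
read q: {A, B, C, D, E}
read p: {A, B, D, E, F}
read p: {A, D, E, F}
Final reachable set {A, D, E, F} has 4 states.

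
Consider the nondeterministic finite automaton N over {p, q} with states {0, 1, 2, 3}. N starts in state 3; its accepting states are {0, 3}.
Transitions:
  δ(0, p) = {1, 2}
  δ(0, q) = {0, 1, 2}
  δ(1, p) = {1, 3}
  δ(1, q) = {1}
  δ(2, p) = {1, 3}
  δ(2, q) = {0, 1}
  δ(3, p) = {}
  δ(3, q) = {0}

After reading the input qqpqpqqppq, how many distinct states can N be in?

Start: {3}
read q: {0}
read q: {0, 1, 2}
read p: {1, 2, 3}
read q: {0, 1}
read p: {1, 2, 3}
read q: {0, 1}
read q: {0, 1, 2}
read p: {1, 2, 3}
read p: {1, 3}
read q: {0, 1}
Final reachable set {0, 1} has 2 states.

2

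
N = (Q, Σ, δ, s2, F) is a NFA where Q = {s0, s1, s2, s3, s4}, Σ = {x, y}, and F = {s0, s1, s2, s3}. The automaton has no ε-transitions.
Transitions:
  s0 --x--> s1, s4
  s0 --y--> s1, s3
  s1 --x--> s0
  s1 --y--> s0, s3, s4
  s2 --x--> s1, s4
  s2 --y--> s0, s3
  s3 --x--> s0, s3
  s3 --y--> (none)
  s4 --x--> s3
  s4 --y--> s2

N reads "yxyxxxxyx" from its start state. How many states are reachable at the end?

4

Start: {s2}
read y: {s0, s3}
read x: {s0, s1, s3, s4}
read y: {s0, s1, s2, s3, s4}
read x: {s0, s1, s3, s4}
read x: {s0, s1, s3, s4}
read x: {s0, s1, s3, s4}
read x: {s0, s1, s3, s4}
read y: {s0, s1, s2, s3, s4}
read x: {s0, s1, s3, s4}
Final reachable set {s0, s1, s3, s4} has 4 states.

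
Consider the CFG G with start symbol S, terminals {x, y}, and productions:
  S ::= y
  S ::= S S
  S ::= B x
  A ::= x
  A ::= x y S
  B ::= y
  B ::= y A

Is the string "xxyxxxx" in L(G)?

no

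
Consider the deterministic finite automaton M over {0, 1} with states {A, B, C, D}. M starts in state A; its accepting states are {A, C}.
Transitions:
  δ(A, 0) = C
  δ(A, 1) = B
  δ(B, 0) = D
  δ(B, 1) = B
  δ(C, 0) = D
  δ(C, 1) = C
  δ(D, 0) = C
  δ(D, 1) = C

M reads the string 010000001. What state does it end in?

A --0--> C
C --1--> C
C --0--> D
D --0--> C
C --0--> D
D --0--> C
C --0--> D
D --0--> C
C --1--> C

C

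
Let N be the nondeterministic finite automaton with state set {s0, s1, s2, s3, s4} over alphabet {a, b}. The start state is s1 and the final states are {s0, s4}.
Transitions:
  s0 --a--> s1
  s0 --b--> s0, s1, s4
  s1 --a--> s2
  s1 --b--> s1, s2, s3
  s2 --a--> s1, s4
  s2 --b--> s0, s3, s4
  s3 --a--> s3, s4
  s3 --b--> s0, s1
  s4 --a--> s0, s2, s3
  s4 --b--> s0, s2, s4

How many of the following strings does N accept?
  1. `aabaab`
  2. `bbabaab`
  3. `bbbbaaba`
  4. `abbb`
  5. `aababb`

`aabaab`: accepted
`bbabaab`: accepted
`bbbbaaba`: accepted
`abbb`: accepted
`aababb`: accepted

5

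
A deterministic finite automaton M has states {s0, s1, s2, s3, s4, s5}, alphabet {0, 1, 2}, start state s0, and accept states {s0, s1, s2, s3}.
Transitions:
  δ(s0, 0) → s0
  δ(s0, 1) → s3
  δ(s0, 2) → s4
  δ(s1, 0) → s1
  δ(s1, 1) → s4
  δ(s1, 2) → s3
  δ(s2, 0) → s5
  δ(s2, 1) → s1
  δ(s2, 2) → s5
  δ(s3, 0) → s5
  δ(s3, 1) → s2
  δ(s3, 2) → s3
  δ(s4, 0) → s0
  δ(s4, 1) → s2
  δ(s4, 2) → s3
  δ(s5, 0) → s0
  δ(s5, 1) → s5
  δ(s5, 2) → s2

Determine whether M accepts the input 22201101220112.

s0 --2--> s4
s4 --2--> s3
s3 --2--> s3
s3 --0--> s5
s5 --1--> s5
s5 --1--> s5
s5 --0--> s0
s0 --1--> s3
s3 --2--> s3
s3 --2--> s3
s3 --0--> s5
s5 --1--> s5
s5 --1--> s5
s5 --2--> s2
End in state s2, which is an accepting state.

accepted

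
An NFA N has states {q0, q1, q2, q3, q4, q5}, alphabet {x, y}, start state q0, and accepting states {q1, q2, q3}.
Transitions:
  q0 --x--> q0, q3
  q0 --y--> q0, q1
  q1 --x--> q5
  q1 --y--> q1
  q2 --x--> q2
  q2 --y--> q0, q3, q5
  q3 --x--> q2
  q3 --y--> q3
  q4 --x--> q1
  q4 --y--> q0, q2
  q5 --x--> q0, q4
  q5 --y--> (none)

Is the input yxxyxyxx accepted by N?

Start: {q0}
read y: {q0, q1}
read x: {q0, q3, q5}
read x: {q0, q2, q3, q4}
read y: {q0, q1, q2, q3, q5}
read x: {q0, q2, q3, q4, q5}
read y: {q0, q1, q2, q3, q5}
read x: {q0, q2, q3, q4, q5}
read x: {q0, q1, q2, q3, q4}
Reachable ∩ accepting = {q1, q2, q3} — nonempty.

accepted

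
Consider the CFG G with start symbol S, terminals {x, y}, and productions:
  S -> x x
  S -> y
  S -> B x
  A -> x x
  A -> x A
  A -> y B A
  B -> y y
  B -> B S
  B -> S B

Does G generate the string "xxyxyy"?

no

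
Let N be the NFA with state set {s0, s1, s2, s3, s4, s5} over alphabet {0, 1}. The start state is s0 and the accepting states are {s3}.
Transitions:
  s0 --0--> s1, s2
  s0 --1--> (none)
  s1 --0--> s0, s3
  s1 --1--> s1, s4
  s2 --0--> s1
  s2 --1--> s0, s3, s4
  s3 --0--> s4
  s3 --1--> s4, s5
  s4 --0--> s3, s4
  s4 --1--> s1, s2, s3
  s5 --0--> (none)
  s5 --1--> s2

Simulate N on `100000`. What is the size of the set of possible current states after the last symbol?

0

Start: {s0}
read 1: {}
The reachable set is empty and stays empty for the remaining 5 symbols.
Final reachable set {} has 0 states.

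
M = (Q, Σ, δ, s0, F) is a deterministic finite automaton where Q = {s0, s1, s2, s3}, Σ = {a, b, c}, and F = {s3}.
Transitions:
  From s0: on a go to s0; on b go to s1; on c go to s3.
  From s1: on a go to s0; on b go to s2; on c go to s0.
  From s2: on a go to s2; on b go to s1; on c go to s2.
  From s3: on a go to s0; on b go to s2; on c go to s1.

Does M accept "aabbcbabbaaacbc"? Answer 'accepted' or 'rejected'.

rejected

s0 --a--> s0
s0 --a--> s0
s0 --b--> s1
s1 --b--> s2
s2 --c--> s2
s2 --b--> s1
s1 --a--> s0
s0 --b--> s1
s1 --b--> s2
s2 --a--> s2
s2 --a--> s2
s2 --a--> s2
s2 --c--> s2
s2 --b--> s1
s1 --c--> s0
End in state s0, which is not an accepting state.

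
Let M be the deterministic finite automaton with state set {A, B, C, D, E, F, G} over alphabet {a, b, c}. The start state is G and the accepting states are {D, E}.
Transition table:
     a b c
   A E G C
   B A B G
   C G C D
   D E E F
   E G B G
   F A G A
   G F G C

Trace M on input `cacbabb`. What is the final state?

G --c--> C
C --a--> G
G --c--> C
C --b--> C
C --a--> G
G --b--> G
G --b--> G

G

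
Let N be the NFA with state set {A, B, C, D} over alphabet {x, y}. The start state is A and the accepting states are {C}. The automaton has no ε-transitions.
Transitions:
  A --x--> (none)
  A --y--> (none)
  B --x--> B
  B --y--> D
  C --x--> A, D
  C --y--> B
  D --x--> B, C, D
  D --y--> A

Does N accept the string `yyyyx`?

Start: {A}
read y: {}
The reachable set is empty and stays empty for the remaining 4 symbols.
Reachable ∩ accepting = {} — empty.

rejected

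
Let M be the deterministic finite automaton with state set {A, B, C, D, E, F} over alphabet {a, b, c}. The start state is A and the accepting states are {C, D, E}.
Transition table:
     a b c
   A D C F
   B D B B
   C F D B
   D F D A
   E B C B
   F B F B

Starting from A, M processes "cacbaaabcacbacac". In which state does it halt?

A --c--> F
F --a--> B
B --c--> B
B --b--> B
B --a--> D
D --a--> F
F --a--> B
B --b--> B
B --c--> B
B --a--> D
D --c--> A
A --b--> C
C --a--> F
F --c--> B
B --a--> D
D --c--> A

A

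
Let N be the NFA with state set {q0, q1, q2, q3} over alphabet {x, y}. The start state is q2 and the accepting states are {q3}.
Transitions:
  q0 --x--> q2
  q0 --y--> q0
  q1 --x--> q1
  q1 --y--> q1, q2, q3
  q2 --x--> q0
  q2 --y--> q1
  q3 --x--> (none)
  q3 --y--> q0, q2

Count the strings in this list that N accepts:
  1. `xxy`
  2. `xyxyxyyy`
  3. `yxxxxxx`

`xxy`: rejected
`xyxyxyyy`: accepted
`yxxxxxx`: rejected

1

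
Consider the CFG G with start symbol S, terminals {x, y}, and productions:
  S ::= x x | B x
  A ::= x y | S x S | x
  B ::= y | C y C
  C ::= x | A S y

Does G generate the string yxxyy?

no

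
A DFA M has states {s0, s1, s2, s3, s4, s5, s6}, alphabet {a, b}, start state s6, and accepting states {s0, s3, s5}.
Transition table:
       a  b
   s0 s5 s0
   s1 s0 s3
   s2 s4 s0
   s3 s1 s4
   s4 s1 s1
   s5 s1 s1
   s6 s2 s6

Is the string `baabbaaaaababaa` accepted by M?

s6 --b--> s6
s6 --a--> s2
s2 --a--> s4
s4 --b--> s1
s1 --b--> s3
s3 --a--> s1
s1 --a--> s0
s0 --a--> s5
s5 --a--> s1
s1 --a--> s0
s0 --b--> s0
s0 --a--> s5
s5 --b--> s1
s1 --a--> s0
s0 --a--> s5
End in state s5, which is an accepting state.

accepted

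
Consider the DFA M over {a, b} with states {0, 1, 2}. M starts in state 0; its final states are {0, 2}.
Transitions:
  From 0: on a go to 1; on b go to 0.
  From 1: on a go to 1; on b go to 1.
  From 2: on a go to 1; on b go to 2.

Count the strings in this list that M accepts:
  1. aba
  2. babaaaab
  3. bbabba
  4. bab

0

aba: rejected
babaaaab: rejected
bbabba: rejected
bab: rejected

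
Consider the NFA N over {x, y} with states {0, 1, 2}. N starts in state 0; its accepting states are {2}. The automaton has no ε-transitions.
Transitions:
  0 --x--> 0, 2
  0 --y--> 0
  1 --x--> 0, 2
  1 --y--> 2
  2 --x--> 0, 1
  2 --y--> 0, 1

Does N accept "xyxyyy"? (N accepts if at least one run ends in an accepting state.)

Start: {0}
read x: {0, 2}
read y: {0, 1}
read x: {0, 2}
read y: {0, 1}
read y: {0, 2}
read y: {0, 1}
Reachable ∩ accepting = {} — empty.

rejected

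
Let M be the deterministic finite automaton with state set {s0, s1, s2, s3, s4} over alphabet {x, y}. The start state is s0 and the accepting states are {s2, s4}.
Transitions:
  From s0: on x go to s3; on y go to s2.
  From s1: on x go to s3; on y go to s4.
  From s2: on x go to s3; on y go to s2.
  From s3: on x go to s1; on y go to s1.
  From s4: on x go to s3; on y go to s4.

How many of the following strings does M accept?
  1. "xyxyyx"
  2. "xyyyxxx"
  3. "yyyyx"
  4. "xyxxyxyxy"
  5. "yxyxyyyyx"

0

"xyxyyx": rejected
"xyyyxxx": rejected
"yyyyx": rejected
"xyxxyxyxy": rejected
"yxyxyyyyx": rejected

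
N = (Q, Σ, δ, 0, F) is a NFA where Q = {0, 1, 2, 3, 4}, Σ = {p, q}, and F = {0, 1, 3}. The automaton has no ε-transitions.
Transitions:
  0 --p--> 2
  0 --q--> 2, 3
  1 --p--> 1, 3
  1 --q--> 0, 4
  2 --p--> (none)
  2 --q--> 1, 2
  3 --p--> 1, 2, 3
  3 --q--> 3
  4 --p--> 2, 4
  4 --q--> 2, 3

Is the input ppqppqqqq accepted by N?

Start: {0}
read p: {2}
read p: {}
The reachable set is empty and stays empty for the remaining 7 symbols.
Reachable ∩ accepting = {} — empty.

rejected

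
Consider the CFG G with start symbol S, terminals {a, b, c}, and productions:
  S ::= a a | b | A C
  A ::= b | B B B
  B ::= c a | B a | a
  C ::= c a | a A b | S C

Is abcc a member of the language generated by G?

no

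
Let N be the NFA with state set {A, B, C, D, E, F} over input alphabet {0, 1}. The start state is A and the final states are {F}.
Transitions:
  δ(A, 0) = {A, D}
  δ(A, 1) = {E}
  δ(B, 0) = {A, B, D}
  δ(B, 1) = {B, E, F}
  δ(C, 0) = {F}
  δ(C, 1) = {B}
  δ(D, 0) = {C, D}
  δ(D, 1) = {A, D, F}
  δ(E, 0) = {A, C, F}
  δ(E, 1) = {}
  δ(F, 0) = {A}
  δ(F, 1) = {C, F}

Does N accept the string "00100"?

accepted

Start: {A}
read 0: {A, D}
read 0: {A, C, D}
read 1: {A, B, D, E, F}
read 0: {A, B, C, D, F}
read 0: {A, B, C, D, F}
Reachable ∩ accepting = {F} — nonempty.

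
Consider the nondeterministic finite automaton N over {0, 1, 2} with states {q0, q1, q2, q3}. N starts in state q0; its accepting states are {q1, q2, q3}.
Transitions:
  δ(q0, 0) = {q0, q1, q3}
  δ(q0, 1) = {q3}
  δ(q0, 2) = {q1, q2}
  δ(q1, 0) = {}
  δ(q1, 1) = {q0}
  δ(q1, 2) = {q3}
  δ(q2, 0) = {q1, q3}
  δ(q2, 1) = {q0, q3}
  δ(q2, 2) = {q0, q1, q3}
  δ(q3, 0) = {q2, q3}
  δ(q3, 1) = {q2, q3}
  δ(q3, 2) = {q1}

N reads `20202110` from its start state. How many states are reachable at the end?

4

Start: {q0}
read 2: {q1, q2}
read 0: {q1, q3}
read 2: {q1, q3}
read 0: {q2, q3}
read 2: {q0, q1, q3}
read 1: {q0, q2, q3}
read 1: {q0, q2, q3}
read 0: {q0, q1, q2, q3}
Final reachable set {q0, q1, q2, q3} has 4 states.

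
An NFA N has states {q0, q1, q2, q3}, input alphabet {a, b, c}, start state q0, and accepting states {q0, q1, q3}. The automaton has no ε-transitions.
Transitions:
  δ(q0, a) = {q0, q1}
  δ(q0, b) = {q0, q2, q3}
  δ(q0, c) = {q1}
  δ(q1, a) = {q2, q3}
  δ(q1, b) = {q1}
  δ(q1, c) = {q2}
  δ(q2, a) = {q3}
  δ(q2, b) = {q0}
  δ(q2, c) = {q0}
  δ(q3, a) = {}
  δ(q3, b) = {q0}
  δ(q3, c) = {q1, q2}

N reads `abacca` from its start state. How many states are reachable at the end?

Start: {q0}
read a: {q0, q1}
read b: {q0, q1, q2, q3}
read a: {q0, q1, q2, q3}
read c: {q0, q1, q2}
read c: {q0, q1, q2}
read a: {q0, q1, q2, q3}
Final reachable set {q0, q1, q2, q3} has 4 states.

4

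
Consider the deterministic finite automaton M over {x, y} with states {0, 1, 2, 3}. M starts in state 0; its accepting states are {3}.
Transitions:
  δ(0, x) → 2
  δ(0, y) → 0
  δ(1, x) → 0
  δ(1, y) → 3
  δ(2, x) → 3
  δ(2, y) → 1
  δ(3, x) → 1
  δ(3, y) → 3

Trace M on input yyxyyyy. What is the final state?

3

0 --y--> 0
0 --y--> 0
0 --x--> 2
2 --y--> 1
1 --y--> 3
3 --y--> 3
3 --y--> 3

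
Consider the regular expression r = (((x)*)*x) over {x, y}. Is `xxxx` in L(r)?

Split as xxx·x: ((x)*)* matches xxx and x matches x.

yes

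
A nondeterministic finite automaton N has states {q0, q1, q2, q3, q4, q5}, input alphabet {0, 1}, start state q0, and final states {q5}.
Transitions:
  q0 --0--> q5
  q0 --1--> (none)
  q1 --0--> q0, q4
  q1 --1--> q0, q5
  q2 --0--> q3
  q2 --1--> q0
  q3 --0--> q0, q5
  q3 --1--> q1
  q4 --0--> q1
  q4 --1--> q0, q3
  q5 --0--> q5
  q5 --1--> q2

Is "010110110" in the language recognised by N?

Start: {q0}
read 0: {q5}
read 1: {q2}
read 0: {q3}
read 1: {q1}
read 1: {q0, q5}
read 0: {q5}
read 1: {q2}
read 1: {q0}
read 0: {q5}
Reachable ∩ accepting = {q5} — nonempty.

accepted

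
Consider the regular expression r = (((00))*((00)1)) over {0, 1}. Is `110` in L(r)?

no

No split of 110 into u·v has ((00))* matching u and ((00)1) matching v.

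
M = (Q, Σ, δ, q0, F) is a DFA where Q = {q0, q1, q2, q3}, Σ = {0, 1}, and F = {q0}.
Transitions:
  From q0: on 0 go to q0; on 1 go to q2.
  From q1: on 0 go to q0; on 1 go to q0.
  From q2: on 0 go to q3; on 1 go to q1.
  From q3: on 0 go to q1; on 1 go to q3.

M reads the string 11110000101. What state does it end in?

q3

q0 --1--> q2
q2 --1--> q1
q1 --1--> q0
q0 --1--> q2
q2 --0--> q3
q3 --0--> q1
q1 --0--> q0
q0 --0--> q0
q0 --1--> q2
q2 --0--> q3
q3 --1--> q3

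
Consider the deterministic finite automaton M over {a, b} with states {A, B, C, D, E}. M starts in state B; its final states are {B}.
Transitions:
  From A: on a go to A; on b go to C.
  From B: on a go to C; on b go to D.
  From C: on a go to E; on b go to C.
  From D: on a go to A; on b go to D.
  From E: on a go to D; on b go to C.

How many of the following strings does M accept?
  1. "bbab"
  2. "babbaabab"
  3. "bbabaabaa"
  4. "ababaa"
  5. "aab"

"bbab": rejected
"babbaabab": rejected
"bbabaabaa": rejected
"ababaa": rejected
"aab": rejected

0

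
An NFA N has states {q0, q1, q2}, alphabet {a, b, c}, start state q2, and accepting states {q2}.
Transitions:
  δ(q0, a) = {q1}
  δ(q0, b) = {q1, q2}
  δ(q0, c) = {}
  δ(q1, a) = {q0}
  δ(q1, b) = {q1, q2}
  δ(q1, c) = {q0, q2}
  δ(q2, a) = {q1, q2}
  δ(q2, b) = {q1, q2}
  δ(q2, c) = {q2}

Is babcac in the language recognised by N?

Start: {q2}
read b: {q1, q2}
read a: {q0, q1, q2}
read b: {q1, q2}
read c: {q0, q2}
read a: {q1, q2}
read c: {q0, q2}
Reachable ∩ accepting = {q2} — nonempty.

accepted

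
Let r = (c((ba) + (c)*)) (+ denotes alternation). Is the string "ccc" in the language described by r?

yes

Split as c·cc: c matches c and ((ba)+(c)*) matches cc.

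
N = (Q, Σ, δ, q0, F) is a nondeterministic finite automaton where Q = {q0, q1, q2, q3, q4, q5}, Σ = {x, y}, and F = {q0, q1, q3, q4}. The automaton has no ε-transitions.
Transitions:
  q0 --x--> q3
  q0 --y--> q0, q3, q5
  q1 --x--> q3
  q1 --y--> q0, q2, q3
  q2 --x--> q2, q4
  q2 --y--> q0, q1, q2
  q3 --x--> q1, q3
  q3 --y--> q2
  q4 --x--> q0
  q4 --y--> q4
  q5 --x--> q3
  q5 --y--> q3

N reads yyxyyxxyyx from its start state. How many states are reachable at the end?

Start: {q0}
read y: {q0, q3, q5}
read y: {q0, q2, q3, q5}
read x: {q1, q2, q3, q4}
read y: {q0, q1, q2, q3, q4}
read y: {q0, q1, q2, q3, q4, q5}
read x: {q0, q1, q2, q3, q4}
read x: {q0, q1, q2, q3, q4}
read y: {q0, q1, q2, q3, q4, q5}
read y: {q0, q1, q2, q3, q4, q5}
read x: {q0, q1, q2, q3, q4}
Final reachable set {q0, q1, q2, q3, q4} has 5 states.

5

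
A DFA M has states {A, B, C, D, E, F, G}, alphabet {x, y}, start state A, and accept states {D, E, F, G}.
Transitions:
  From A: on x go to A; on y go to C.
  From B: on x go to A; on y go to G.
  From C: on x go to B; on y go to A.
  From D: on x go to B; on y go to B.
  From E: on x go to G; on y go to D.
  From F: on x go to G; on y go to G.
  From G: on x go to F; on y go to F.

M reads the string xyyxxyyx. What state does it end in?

A --x--> A
A --y--> C
C --y--> A
A --x--> A
A --x--> A
A --y--> C
C --y--> A
A --x--> A

A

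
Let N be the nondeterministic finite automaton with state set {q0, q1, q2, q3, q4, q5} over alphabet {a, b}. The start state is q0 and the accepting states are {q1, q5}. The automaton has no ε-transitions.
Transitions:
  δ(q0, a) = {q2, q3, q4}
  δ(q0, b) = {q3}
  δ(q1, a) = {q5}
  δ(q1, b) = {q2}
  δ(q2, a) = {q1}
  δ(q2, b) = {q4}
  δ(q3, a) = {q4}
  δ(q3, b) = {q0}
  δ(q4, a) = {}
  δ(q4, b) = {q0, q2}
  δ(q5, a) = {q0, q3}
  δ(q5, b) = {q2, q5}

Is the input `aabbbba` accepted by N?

rejected

Start: {q0}
read a: {q2, q3, q4}
read a: {q1, q4}
read b: {q0, q2}
read b: {q3, q4}
read b: {q0, q2}
read b: {q3, q4}
read a: {q4}
Reachable ∩ accepting = {} — empty.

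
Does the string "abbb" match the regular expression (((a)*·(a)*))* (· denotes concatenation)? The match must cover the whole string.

abbb cannot be split into zero or more pieces each matching ((a)*·(a)*).

no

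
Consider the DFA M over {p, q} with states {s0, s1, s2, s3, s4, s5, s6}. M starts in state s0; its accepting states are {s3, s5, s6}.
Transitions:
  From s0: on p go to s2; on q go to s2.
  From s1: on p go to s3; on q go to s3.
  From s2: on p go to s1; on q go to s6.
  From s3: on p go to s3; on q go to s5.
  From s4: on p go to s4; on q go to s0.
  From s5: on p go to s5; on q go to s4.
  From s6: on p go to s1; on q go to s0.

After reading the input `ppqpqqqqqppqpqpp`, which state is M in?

s4

s0 --p--> s2
s2 --p--> s1
s1 --q--> s3
s3 --p--> s3
s3 --q--> s5
s5 --q--> s4
s4 --q--> s0
s0 --q--> s2
s2 --q--> s6
s6 --p--> s1
s1 --p--> s3
s3 --q--> s5
s5 --p--> s5
s5 --q--> s4
s4 --p--> s4
s4 --p--> s4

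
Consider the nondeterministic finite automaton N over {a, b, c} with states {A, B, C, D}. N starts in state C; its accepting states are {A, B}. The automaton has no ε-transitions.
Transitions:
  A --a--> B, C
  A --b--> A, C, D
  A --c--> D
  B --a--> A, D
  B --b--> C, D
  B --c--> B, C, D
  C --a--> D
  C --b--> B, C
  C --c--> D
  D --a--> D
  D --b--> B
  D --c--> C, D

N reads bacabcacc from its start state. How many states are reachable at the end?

Start: {C}
read b: {B, C}
read a: {A, D}
read c: {C, D}
read a: {D}
read b: {B}
read c: {B, C, D}
read a: {A, D}
read c: {C, D}
read c: {C, D}
Final reachable set {C, D} has 2 states.

2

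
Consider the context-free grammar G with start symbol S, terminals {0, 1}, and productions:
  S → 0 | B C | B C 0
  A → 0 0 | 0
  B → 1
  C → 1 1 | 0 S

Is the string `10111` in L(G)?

yes

S ⇒ BC ⇒ 1C ⇒ 10S ⇒ 10BC ⇒ 101C ⇒ 10111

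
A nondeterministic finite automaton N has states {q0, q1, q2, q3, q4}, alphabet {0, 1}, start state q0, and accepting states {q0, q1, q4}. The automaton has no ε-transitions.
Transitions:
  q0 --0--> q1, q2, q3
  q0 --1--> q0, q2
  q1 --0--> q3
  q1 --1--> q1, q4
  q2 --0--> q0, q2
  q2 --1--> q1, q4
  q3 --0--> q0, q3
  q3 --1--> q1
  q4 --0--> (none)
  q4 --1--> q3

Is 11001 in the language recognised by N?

Start: {q0}
read 1: {q0, q2}
read 1: {q0, q1, q2, q4}
read 0: {q0, q1, q2, q3}
read 0: {q0, q1, q2, q3}
read 1: {q0, q1, q2, q4}
Reachable ∩ accepting = {q0, q1, q4} — nonempty.

accepted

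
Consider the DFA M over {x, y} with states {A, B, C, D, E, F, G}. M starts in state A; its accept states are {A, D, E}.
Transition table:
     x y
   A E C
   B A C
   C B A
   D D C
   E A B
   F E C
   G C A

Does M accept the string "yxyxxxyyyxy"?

rejected

A --y--> C
C --x--> B
B --y--> C
C --x--> B
B --x--> A
A --x--> E
E --y--> B
B --y--> C
C --y--> A
A --x--> E
E --y--> B
End in state B, which is not an accepting state.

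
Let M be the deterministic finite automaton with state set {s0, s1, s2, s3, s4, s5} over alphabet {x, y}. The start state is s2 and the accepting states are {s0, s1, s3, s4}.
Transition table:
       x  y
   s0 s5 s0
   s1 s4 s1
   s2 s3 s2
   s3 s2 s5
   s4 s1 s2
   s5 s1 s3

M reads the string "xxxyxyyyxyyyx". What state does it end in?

s2 --x--> s3
s3 --x--> s2
s2 --x--> s3
s3 --y--> s5
s5 --x--> s1
s1 --y--> s1
s1 --y--> s1
s1 --y--> s1
s1 --x--> s4
s4 --y--> s2
s2 --y--> s2
s2 --y--> s2
s2 --x--> s3

s3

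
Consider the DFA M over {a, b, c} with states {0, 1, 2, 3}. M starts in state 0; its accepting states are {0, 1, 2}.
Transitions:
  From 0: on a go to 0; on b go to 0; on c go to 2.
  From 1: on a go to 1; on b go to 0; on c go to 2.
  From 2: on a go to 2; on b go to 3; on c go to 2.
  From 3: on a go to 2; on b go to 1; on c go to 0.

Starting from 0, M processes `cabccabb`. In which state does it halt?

0 --c--> 2
2 --a--> 2
2 --b--> 3
3 --c--> 0
0 --c--> 2
2 --a--> 2
2 --b--> 3
3 --b--> 1

1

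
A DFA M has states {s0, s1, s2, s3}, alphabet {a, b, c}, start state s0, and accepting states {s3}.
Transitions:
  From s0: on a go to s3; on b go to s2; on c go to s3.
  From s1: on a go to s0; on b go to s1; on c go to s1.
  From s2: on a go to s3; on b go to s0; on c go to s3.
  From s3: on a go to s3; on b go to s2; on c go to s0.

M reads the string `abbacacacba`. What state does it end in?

s3

s0 --a--> s3
s3 --b--> s2
s2 --b--> s0
s0 --a--> s3
s3 --c--> s0
s0 --a--> s3
s3 --c--> s0
s0 --a--> s3
s3 --c--> s0
s0 --b--> s2
s2 --a--> s3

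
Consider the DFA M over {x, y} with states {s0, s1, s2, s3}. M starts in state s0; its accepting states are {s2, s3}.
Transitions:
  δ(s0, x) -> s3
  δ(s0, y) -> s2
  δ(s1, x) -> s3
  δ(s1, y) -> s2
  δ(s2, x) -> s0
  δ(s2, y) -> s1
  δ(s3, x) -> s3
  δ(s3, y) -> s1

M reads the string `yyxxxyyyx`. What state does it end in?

s0 --y--> s2
s2 --y--> s1
s1 --x--> s3
s3 --x--> s3
s3 --x--> s3
s3 --y--> s1
s1 --y--> s2
s2 --y--> s1
s1 --x--> s3

s3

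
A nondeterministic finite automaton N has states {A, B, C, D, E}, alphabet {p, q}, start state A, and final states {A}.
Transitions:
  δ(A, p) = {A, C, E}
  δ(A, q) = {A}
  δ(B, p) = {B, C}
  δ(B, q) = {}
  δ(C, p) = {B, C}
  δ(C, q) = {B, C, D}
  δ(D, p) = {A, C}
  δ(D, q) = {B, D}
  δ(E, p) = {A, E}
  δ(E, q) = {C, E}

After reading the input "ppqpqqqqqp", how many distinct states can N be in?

Start: {A}
read p: {A, C, E}
read p: {A, B, C, E}
read q: {A, B, C, D, E}
read p: {A, B, C, E}
read q: {A, B, C, D, E}
read q: {A, B, C, D, E}
read q: {A, B, C, D, E}
read q: {A, B, C, D, E}
read q: {A, B, C, D, E}
read p: {A, B, C, E}
Final reachable set {A, B, C, E} has 4 states.

4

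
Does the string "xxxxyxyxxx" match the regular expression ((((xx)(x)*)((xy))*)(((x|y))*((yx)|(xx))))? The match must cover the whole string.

Split as xx·xxyxyxxx: (((xx)(x)*)((xy))*) matches xx and (((x|y))*((yx)|(xx))) matches xxyxyxxx.

yes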